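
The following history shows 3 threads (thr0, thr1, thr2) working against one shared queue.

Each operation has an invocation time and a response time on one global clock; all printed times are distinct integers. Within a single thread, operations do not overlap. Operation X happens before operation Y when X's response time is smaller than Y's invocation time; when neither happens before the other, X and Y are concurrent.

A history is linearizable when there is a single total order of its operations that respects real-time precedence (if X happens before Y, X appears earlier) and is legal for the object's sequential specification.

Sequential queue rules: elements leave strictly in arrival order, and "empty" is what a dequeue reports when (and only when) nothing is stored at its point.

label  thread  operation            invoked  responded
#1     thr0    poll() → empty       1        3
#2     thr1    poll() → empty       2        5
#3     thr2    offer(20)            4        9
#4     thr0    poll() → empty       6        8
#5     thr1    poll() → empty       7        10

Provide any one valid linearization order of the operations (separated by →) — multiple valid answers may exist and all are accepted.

#1 → #2 → #4 → #5 → #3

step 1: #1 poll() → empty — queue <>
step 2: #2 poll() → empty — queue <>
step 3: #4 poll() → empty — queue <>
step 4: #5 poll() → empty — queue <>
step 5: #3 offer(20) — queue <20>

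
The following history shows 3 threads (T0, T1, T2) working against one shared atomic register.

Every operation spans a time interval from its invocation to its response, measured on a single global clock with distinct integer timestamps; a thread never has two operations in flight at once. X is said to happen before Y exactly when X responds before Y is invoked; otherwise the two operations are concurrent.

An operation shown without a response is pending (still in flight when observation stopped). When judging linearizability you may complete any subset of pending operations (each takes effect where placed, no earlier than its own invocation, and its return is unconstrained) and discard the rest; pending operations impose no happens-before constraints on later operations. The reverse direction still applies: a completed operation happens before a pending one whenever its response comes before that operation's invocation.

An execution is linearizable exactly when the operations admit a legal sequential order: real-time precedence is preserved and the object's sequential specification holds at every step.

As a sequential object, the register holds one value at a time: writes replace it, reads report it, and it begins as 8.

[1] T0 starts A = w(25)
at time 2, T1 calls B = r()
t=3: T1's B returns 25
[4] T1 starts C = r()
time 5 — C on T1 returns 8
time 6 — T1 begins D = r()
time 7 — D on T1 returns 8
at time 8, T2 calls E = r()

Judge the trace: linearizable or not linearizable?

not linearizable

cut after 4 events: linearizable; cut after 5 events (C responds, time 5): not linearizable
the completed operations (2 total) allow one real-time order; the atomic register replay rejects it
completion choices over the 1 pending operation (A) were checked; none helps
take B, C (pending dropped): step 1 already fails, because B r() → 25 cannot occur there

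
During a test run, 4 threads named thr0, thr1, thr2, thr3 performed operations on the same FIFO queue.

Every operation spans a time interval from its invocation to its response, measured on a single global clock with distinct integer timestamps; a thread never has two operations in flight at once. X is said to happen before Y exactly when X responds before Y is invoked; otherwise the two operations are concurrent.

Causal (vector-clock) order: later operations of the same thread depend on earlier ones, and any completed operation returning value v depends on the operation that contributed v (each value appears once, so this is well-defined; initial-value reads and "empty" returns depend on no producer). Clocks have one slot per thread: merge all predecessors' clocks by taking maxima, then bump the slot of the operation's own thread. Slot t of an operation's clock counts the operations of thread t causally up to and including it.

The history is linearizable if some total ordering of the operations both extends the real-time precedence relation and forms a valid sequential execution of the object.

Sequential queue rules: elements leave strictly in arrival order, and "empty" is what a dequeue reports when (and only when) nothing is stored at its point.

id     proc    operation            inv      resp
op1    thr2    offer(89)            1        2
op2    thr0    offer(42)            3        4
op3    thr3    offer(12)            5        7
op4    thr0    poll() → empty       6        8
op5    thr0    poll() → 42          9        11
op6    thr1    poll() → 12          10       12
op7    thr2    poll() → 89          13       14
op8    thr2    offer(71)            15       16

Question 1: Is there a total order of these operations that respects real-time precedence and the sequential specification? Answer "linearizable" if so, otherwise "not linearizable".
not linearizable

through event 7 a valid linearization exists; event 8 (op4 responding at time 8) ends that
every one of the 2 real-time-consistent orders over 4 completed FIFO queue ops fails the sequential spec
take op1, op2, op3, op4: step 4 already fails, because op4 poll() → empty cannot occur there
take op1, op2, op4, op3: step 3 already fails, because op4 poll() → empty cannot occur there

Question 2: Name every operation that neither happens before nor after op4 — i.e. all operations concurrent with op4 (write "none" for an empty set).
Answer: op3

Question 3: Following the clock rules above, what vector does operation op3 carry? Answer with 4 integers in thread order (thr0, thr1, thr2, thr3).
Answer: (0, 0, 0, 1)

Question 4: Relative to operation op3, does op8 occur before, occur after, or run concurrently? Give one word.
Answer: after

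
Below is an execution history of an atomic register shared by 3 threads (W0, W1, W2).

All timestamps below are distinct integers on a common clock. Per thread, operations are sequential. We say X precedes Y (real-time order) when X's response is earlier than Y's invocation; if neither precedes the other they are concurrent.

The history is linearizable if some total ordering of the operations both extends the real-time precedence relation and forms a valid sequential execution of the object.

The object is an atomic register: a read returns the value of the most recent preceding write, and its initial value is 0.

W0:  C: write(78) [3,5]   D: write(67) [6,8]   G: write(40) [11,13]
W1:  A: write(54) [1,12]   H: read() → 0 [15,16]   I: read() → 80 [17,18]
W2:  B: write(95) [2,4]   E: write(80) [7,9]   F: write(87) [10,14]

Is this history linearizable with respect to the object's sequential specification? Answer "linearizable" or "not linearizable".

not linearizable

the violation lands at event 16, H's response at time 16: events 1..15 linearize, events 1..16 do not
every one of the 56 real-time-consistent orders over 8 completed atomic register ops fails the sequential spec
sample order A, B, C, D, E, F, G, H stalls at step 8 — H read() → 0 has no legal effect
sample order A, B, C, D, E, G, F, H stalls at step 8 — H read() → 0 has no legal effect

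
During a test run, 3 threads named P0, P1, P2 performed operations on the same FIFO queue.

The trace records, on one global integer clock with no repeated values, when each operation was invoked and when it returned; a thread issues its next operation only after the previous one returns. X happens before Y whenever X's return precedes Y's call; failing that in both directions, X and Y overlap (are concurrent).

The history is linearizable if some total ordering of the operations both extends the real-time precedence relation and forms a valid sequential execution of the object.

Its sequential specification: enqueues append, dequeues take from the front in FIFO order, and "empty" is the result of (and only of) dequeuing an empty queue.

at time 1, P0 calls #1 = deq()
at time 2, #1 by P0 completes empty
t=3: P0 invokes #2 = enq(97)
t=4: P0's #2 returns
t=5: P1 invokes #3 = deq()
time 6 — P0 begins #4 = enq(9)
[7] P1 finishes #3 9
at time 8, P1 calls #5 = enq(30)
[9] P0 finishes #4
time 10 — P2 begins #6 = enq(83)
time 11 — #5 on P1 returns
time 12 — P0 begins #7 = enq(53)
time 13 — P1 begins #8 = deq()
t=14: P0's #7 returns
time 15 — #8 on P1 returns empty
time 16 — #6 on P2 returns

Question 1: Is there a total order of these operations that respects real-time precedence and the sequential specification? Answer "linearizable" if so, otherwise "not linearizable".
not linearizable

the violation lands at event 7, #3's response at time 7: events 1..6 linearize, events 1..7 do not
a single order respects real time; the 3 completed FIFO queue operations fail replay along it
including or dropping the 1 pending operation (#4) in any combination fails
e.g. #1, #2, #3 (pending dropped): illegal at step 3, since #3 deq() → 9 cannot apply there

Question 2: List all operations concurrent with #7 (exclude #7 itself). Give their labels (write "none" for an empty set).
Answer: #6, #8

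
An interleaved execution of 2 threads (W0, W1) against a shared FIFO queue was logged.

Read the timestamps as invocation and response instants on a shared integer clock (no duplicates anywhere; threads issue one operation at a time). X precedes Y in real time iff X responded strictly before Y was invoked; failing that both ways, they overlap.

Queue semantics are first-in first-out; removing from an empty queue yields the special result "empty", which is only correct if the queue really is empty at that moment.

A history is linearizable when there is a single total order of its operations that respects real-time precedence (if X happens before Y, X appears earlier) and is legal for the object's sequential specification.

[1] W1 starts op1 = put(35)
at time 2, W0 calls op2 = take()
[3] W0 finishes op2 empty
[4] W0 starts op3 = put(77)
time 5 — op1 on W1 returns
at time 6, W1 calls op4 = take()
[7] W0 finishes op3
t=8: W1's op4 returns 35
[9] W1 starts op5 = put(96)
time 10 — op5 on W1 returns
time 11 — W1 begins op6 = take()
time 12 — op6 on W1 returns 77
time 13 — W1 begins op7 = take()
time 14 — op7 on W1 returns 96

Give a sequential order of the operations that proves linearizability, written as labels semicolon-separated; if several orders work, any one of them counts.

op2; op1; op3; op4; op5; op6; op7

step 1: op2 take() → empty — queue <>
step 2: op1 put(35) — queue <35>
step 3: op3 put(77) — queue <35,77>
step 4: op4 take() → 35 — queue <77>
step 5: op5 put(96) — queue <77,96>
step 6: op6 take() → 77 — queue <96>
step 7: op7 take() → 96 — queue <>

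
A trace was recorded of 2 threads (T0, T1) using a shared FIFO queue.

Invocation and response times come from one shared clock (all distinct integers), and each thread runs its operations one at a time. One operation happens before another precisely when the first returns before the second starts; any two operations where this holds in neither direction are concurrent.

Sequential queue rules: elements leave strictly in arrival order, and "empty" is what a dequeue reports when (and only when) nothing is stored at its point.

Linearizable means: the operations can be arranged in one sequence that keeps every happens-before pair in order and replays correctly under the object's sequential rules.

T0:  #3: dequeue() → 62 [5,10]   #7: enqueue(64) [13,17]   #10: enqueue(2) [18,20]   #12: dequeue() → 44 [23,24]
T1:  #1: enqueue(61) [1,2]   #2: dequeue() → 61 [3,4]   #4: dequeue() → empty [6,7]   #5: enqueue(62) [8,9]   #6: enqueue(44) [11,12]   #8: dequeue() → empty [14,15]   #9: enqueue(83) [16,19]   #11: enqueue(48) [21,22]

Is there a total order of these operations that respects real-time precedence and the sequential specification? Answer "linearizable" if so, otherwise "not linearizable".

events 1..14 are fine; event 15 — the response of #8 at time 15 — makes the prefix non-linearizable
the 7 completed operations admit 3 real-time orders; each fails the FIFO queue replay
no completion choice of the 1 pending operation (#7) rescues it — every subset was tried
sample order #1, #2, #3, #4, #5, #6, #8 (pending dropped) stalls at step 3 — #3 dequeue() → 62 has no legal effect
sample order #1, #2, #4, #3, #5, #6, #8 (pending dropped) stalls at step 4 — #3 dequeue() → 62 has no legal effect

not linearizable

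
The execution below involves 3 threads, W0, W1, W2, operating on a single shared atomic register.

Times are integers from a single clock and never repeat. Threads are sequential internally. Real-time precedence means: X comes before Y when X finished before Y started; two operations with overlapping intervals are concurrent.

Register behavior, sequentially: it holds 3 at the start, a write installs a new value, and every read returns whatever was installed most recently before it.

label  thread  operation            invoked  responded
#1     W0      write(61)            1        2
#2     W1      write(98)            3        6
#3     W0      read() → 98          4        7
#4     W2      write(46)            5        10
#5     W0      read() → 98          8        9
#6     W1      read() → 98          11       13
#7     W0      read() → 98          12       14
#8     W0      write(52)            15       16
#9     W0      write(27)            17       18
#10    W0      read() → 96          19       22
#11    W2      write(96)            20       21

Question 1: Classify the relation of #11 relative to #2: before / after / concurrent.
after

#11 spans [20,21], #2 spans [3,6]
resp(#2)=6 < inv(#11)=20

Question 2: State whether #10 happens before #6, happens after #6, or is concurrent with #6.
after

#10 spans [19,22], #6 spans [11,13]
resp(#6)=13 < inv(#10)=19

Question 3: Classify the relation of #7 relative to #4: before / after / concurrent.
after

#7 spans [12,14], #4 spans [5,10]
resp(#4)=10 < inv(#7)=12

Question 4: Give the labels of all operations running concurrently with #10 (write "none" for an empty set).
#11

#10 runs from 19 to 22; window-overlapping ops are concurrent
#1 [1,2]: before
#2 [3,6]: before
#3 [4,7]: before
#4 [5,10]: before
#5 [8,9]: before
#6 [11,13]: before
#7 [12,14]: before
#8 [15,16]: before
#9 [17,18]: before
#11 [20,21]: concurrent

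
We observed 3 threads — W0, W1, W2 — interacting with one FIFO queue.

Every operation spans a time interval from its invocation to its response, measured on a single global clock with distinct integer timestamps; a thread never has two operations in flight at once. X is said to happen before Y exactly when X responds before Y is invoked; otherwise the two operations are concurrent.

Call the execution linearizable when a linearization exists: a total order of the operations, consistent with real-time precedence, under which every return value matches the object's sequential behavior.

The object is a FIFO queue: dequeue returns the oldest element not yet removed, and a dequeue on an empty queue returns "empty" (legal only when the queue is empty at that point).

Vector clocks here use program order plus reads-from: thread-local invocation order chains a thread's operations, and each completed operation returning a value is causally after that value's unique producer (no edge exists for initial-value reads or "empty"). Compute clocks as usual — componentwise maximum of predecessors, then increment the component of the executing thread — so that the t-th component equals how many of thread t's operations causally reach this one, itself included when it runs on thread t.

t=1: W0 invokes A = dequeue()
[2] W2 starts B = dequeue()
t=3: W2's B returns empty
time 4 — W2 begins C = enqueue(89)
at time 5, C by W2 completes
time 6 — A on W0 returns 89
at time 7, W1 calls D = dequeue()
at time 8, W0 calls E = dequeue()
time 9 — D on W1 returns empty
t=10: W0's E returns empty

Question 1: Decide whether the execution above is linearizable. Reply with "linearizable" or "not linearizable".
linearizable

one valid linearization: B, C, A, D, E
step 1: B dequeue() → empty — queue <>
step 2: C enqueue(89) — queue <89>
step 3: A dequeue() → 89 — queue <>
step 4: D dequeue() → empty — queue <>
step 5: E dequeue() → empty — queue <>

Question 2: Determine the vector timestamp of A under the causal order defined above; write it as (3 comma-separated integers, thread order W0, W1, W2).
(1, 0, 2)

invoked at 2, B has no predecessors; its own W2 bump gives (0, 0, 1)
invoked at 7, D has no predecessors; its own W1 bump gives (0, 1, 0)
VC(C, invoked at 4): max of VC(B)=(0, 0, 1), then +1 on thread W2 → (0, 0, 2)
VC(A, invoked at 1): max of VC(C)=(0, 0, 2), then +1 on thread W0 → (1, 0, 2)
VC(E, invoked at 8): max of VC(A)=(1, 0, 2), then +1 on thread W0 → (2, 0, 2)
target: VC(A) = (1, 0, 2)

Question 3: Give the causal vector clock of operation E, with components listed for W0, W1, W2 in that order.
(2, 0, 2)

B, invoked 2, has no incoming edges; only W2's bump applies → (0, 0, 1)
D, invoked 7, has no incoming edges; only W1's bump applies → (0, 1, 0)
C, invoked 4, takes VC(B)=(0, 0, 1) under max, adds 1 for W2 → (0, 0, 2)
A, invoked 1, takes VC(C)=(0, 0, 2) under max, adds 1 for W0 → (1, 0, 2)
E, invoked 8, takes VC(A)=(1, 0, 2) under max, adds 1 for W0 → (2, 0, 2)
target: VC(E) = (2, 0, 2)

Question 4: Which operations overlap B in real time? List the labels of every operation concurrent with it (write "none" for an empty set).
A

B spans [2,3]: anything still running between times 2 and 3 counts as concurrent
A [1,6]: concurrent
C [4,5]: after
D [7,9]: after
E [8,10]: after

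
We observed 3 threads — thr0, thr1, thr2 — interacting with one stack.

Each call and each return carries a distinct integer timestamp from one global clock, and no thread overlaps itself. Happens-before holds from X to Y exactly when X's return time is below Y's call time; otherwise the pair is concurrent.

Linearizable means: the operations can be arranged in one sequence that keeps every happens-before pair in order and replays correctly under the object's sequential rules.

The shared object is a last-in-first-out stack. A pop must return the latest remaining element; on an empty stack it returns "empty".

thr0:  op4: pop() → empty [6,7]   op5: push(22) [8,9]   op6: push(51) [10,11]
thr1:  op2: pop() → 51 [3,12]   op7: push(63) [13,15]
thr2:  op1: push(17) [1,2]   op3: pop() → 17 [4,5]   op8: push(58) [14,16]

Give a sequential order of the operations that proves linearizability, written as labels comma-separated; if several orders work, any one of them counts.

step 1: op1 push(17) — stack <17>
step 2: op3 pop() → 17 — stack <>
step 3: op4 pop() → empty — stack <>
step 4: op5 push(22) — stack <22>
step 5: op6 push(51) — stack <22,51>
step 6: op2 pop() → 51 — stack <22>
step 7: op7 push(63) — stack <22,63>
step 8: op8 push(58) — stack <22,63,58>

op1, op3, op4, op5, op6, op2, op7, op8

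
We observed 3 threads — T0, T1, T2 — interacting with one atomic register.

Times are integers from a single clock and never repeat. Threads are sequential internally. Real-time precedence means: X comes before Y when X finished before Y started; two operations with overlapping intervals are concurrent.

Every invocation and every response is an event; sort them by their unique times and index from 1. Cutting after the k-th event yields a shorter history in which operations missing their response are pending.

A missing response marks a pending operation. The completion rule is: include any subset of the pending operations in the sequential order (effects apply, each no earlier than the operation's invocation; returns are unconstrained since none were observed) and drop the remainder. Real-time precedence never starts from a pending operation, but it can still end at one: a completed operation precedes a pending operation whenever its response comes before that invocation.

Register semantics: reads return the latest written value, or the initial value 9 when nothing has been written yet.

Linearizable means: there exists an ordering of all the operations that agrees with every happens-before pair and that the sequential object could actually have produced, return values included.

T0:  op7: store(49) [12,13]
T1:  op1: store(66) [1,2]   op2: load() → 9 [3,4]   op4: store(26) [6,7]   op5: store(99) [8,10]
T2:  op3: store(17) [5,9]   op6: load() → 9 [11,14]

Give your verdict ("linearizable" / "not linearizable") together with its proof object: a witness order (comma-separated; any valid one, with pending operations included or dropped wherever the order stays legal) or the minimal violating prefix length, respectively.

events 1..3 are fine; event 4 — the response of op2 at time 4 — makes the prefix non-linearizable
exhaustive check: the 2 completed atomic register ops admit one real-time order; illegal
for example op1, op2 fails at step 2: op2 load() → 9 is not legal there

not linearizable — minimal violating prefix: 4 events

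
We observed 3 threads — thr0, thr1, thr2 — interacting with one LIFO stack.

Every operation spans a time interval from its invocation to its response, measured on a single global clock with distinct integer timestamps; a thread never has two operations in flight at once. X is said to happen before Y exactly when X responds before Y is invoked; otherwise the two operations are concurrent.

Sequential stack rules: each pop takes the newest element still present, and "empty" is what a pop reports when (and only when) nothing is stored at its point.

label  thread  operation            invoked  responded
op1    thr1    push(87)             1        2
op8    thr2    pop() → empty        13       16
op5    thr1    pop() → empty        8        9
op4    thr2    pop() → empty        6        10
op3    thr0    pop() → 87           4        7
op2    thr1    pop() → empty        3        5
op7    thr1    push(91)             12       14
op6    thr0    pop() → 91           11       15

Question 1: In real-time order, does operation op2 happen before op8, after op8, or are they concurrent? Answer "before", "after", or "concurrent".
Answer: before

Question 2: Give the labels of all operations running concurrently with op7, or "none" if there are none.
Answer: op6, op8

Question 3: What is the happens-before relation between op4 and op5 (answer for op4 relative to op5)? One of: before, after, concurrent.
Answer: concurrent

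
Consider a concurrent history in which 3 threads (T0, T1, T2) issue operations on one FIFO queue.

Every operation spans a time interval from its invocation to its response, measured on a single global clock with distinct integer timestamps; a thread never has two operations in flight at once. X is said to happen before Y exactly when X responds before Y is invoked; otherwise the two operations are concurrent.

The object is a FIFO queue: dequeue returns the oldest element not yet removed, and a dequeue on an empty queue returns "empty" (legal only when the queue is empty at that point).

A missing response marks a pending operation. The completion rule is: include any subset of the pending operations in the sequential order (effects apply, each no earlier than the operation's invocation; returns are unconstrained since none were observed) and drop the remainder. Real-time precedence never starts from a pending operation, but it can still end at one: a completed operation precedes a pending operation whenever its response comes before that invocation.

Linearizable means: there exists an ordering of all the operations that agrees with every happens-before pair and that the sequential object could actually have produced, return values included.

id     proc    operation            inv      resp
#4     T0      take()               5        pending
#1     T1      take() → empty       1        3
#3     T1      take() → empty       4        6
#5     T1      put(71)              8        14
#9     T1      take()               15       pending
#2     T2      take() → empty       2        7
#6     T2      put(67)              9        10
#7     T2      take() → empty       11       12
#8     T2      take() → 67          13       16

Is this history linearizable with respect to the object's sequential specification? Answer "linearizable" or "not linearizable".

prefix check: 1..15 passes, 1..16 fails once #8's time-16 response joins
no legal order exists: 12 real-time-consistent candidates over 7 completed FIFO queue operations, all rejected
completion choices over the 2 pending operations (#4, #9) were checked; none helps
one such order, #1, #2, #3, #5, #6, #7, #8 (pending dropped), breaks at step 6 where #7 take() → empty is illegal
one such order, #1, #2, #3, #6, #5, #7, #8 (pending dropped), breaks at step 6 where #7 take() → empty is illegal

not linearizable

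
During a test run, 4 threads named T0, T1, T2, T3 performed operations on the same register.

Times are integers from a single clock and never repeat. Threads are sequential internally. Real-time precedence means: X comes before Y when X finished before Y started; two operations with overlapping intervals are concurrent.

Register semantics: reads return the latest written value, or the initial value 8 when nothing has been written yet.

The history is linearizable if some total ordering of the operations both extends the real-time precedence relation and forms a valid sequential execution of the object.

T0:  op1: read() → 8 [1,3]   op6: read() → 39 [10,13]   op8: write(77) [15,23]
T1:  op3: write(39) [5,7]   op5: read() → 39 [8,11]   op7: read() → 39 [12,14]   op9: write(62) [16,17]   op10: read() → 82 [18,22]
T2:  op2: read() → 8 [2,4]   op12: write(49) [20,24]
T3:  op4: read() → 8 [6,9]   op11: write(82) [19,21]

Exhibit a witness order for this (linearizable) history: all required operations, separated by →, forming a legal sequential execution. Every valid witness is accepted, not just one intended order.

step 1: op1 read() → 8 — value 8
step 2: op2 read() → 8 — value 8
step 3: op4 read() → 8 — value 8
step 4: op3 write(39) — value 39
step 5: op5 read() → 39 — value 39
step 6: op6 read() → 39 — value 39
step 7: op7 read() → 39 — value 39
step 8: op8 write(77) — value 77
step 9: op9 write(62) — value 62
step 10: op11 write(82) — value 82
step 11: op10 read() → 82 — value 82
step 12: op12 write(49) — value 49

op1 → op2 → op4 → op3 → op5 → op6 → op7 → op8 → op9 → op11 → op10 → op12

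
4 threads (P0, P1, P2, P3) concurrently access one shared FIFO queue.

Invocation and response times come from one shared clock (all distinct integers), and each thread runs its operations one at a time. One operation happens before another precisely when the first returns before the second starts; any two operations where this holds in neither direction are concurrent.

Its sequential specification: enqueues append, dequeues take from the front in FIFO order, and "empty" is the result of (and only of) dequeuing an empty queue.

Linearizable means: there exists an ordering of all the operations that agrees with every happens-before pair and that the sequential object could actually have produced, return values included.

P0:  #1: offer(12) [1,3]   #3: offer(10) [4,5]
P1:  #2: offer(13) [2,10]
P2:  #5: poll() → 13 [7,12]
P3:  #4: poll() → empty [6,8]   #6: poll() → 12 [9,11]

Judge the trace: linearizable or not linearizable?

events 1..7 are fine; event 8 — the response of #4 at time 8 — makes the prefix non-linearizable
a single order respects real time; the 3 completed FIFO queue operations fail replay along it
including or dropping the 2 pending operations (#2, #5) in any combination fails
sample order #1, #3, #4 (pending dropped) stalls at step 3 — #4 poll() → empty has no legal effect

not linearizable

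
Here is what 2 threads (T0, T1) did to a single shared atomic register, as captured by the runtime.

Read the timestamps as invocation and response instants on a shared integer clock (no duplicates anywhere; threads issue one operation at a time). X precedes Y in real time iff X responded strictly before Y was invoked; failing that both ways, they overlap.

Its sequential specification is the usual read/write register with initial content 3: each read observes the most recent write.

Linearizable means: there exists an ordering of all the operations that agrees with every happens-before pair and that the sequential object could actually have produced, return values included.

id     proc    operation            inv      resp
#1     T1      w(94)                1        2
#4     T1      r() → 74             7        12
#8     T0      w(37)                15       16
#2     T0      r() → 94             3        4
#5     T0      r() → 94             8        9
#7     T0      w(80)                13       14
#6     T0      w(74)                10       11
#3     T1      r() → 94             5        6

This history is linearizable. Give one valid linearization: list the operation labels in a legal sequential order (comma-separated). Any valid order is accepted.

#1, #2, #3, #5, #6, #4, #7, #8

step 1: #1 w(94) — value 94
step 2: #2 r() → 94 — value 94
step 3: #3 r() → 94 — value 94
step 4: #5 r() → 94 — value 94
step 5: #6 w(74) — value 74
step 6: #4 r() → 74 — value 74
step 7: #7 w(80) — value 80
step 8: #8 w(37) — value 37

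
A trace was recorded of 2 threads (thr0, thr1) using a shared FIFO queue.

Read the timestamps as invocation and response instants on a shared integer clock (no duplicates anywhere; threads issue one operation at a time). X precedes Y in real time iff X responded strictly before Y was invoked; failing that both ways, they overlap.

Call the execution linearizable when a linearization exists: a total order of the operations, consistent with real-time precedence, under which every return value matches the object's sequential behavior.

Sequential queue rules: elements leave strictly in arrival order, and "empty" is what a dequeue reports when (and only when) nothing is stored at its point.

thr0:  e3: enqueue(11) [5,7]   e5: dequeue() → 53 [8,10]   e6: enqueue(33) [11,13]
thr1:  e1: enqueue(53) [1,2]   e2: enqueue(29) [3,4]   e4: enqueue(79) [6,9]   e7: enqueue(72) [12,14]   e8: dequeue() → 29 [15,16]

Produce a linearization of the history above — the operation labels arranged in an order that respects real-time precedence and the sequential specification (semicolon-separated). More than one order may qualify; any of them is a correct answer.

e1; e2; e3; e4; e5; e6; e7; e8

1. e1 enqueue(53), leaving queue <53>
2. e2 enqueue(29), leaving queue <53,29>
3. e3 enqueue(11), leaving queue <53,29,11>
4. e4 enqueue(79), leaving queue <53,29,11,79>
5. e5 dequeue() → 53, leaving queue <29,11,79>
6. e6 enqueue(33), leaving queue <29,11,79,33>
7. e7 enqueue(72), leaving queue <29,11,79,33,72>
8. e8 dequeue() → 29, leaving queue <11,79,33,72>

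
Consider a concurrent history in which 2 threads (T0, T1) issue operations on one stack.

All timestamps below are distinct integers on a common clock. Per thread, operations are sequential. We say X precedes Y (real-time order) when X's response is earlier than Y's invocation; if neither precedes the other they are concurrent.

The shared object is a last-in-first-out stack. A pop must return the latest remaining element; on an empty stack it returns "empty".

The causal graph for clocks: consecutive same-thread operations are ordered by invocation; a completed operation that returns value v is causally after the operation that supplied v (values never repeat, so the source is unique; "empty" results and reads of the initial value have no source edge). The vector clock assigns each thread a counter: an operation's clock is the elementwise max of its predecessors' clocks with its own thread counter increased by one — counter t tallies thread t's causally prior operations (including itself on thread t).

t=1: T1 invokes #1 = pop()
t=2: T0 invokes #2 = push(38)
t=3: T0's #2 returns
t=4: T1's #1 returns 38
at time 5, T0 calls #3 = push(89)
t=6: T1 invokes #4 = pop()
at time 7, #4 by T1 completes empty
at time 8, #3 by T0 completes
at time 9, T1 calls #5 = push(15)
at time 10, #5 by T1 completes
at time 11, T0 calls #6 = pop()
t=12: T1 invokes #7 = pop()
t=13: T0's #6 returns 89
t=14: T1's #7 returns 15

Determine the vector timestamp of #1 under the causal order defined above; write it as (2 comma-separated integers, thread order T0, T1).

VC(#2, invoked at 2): no causal predecessors; +1 on T0 → (1, 0)
VC(#1, invoked at 1): max of VC(#2)=(1, 0), then +1 on thread T1 → (1, 1)
VC(#3, invoked at 5): max of VC(#2)=(1, 0), then +1 on thread T0 → (2, 0)
VC(#4, invoked at 6): max of VC(#1)=(1, 1), then +1 on thread T1 → (1, 2)
VC(#6, invoked at 11): max of VC(#3)=(2, 0), then +1 on thread T0 → (3, 0)
VC(#5, invoked at 9): max of VC(#4)=(1, 2), then +1 on thread T1 → (1, 3)
VC(#7, invoked at 12): max of VC(#5)=(1, 3), then +1 on thread T1 → (1, 4)
target: VC(#1) = (1, 1)

(1, 1)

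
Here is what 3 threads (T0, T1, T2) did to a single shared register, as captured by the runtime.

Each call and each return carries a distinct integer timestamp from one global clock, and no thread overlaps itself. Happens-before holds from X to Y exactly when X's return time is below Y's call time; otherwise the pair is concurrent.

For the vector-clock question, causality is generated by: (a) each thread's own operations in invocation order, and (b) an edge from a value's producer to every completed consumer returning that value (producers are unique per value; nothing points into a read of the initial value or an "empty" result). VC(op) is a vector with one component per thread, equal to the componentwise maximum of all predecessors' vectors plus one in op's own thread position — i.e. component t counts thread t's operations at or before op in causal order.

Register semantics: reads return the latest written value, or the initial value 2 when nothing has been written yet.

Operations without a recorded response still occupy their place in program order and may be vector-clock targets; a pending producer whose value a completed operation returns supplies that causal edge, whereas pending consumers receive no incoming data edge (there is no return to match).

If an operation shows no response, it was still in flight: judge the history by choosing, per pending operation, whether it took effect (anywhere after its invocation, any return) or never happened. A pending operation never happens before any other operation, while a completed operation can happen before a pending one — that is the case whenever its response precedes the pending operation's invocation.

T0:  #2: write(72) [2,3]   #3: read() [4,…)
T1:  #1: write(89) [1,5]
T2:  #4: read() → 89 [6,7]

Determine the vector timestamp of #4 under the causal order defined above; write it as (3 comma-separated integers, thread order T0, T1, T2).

VC(#1, invoked at 1): no causal predecessors; +1 on T1 → (0, 1, 0)
VC(#2, invoked at 2): no causal predecessors; +1 on T0 → (1, 0, 0)
VC(#4, invoked at 6): max of VC(#1)=(0, 1, 0), then +1 on thread T2 → (0, 1, 1)
VC(#3, invoked at 4): max of VC(#2)=(1, 0, 0), then +1 on thread T0 → (2, 0, 0)
target: VC(#4) = (0, 1, 1)

(0, 1, 1)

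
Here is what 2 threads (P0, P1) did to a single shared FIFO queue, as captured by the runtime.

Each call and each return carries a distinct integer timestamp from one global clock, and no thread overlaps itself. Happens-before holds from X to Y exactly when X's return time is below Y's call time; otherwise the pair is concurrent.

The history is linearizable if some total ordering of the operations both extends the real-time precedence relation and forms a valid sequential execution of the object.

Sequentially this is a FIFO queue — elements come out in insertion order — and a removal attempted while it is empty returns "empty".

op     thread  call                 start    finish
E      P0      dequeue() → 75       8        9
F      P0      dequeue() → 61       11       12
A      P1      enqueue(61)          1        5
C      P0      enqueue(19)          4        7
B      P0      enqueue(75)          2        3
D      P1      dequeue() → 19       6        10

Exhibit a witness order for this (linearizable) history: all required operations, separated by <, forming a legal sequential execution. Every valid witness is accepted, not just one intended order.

B < C < A < E < D < F

step 1: B enqueue(75) — queue <75>
step 2: C enqueue(19) — queue <75,19>
step 3: A enqueue(61) — queue <75,19,61>
step 4: E dequeue() → 75 — queue <19,61>
step 5: D dequeue() → 19 — queue <61>
step 6: F dequeue() → 61 — queue <>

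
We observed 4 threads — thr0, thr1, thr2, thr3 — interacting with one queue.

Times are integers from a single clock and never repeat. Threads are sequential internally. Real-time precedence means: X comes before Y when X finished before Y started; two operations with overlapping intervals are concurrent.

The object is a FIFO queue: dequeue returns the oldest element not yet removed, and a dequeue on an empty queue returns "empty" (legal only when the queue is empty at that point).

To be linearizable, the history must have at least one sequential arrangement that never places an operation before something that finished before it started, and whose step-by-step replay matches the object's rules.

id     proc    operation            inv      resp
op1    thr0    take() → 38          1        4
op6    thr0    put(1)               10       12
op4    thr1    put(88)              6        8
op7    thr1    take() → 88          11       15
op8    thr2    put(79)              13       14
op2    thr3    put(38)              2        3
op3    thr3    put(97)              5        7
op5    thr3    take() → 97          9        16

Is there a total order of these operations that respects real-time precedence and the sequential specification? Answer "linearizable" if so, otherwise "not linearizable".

linearizable

witness order: op2, op1, op3, op4, op5, op6, op7, op8
step 1: op2 put(38) — queue <38>
step 2: op1 take() → 38 — queue <>
step 3: op3 put(97) — queue <97>
step 4: op4 put(88) — queue <97,88>
step 5: op5 take() → 97 — queue <88>
step 6: op6 put(1) — queue <88,1>
step 7: op7 take() → 88 — queue <1>
step 8: op8 put(79) — queue <1,79>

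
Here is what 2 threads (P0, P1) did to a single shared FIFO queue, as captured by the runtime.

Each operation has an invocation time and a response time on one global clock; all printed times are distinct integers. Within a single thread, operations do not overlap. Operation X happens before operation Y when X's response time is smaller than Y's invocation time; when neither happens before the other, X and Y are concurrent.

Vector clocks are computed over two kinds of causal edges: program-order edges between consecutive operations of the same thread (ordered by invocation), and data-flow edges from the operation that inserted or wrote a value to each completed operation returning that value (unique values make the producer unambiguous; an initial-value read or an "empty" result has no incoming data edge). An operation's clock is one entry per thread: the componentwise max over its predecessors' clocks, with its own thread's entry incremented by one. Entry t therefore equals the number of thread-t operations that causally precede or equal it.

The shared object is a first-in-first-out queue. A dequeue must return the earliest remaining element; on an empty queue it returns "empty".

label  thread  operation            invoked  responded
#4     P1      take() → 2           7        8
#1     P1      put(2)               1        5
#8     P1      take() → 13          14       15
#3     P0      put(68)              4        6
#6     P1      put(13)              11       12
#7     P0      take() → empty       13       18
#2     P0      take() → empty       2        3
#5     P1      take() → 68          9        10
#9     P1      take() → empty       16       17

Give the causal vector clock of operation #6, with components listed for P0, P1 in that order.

no predecessors for #1 (invoked 1): P1 increments from zero → (0, 1)
no predecessors for #2 (invoked 2): P0 increments from zero → (1, 0)
#4, invoked 7, takes VC(#1)=(0, 1) under max, adds 1 for P1 → (0, 2)
#3, invoked 4, takes VC(#2)=(1, 0) under max, adds 1 for P0 → (2, 0)
#7, invoked 13, takes VC(#3)=(2, 0) under max, adds 1 for P0 → (3, 0)
#5, invoked 9, takes VC(#3)=(2, 0), VC(#4)=(0, 2) under max, adds 1 for P1 → (2, 3)
#6, invoked 11, takes VC(#5)=(2, 3) under max, adds 1 for P1 → (2, 4)
#8, invoked 14, takes VC(#6)=(2, 4) under max, adds 1 for P1 → (2, 5)
#9, invoked 16, takes VC(#8)=(2, 5) under max, adds 1 for P1 → (2, 6)
target: VC(#6) = (2, 4)

(2, 4)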